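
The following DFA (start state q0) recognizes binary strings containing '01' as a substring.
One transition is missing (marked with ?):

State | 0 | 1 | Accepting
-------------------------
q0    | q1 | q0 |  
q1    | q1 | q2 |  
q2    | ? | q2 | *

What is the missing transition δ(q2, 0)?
q2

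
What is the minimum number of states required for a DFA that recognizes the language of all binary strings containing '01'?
Language: binary strings containing '01'
Lower bound (Myhill–Nerode): the prefixes ε, 0, 01 are pairwise distinguishable:
  ε vs 01: suffix ε distinguishes them (ε is rejected, 01 is accepted)
  0 vs 01: suffix ε distinguishes them (0 is rejected, 01 is accepted)
  ε vs 0: suffix 1 distinguishes them (ε·1 = 1 is rejected, 0·1 = 01 is accepted)
So any DFA needs at least 3 states.
Upper bound: a DFA with 3 states exists (one state per class above: 'no progress', 'last symbol 0', and 'seen 01' (accepting sink)).
Minimum states: 3

Final answer: 3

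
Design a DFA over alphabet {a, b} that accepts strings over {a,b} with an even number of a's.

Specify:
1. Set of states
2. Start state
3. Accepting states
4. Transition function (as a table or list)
One valid DFA (any DFA recognizing the same language is acceptable):
States: {q0, q1}
Start: q0
Accepting: {q0}
Transitions (accepting states marked with *):
State | a | b | Accepting
-------------------------
q0    | q1 | q0 | *
q1    | q0 | q1 |  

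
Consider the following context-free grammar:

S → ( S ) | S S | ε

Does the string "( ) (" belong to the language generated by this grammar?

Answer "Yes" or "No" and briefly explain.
Each production adds parentheses only in matched pairs (S → ( S )) or none at all, so every derived string has equally many '(' and ')'. The string ( ) ( has two '(' and one ')', so it cannot be derived.

Final answer: No - no valid derivation exists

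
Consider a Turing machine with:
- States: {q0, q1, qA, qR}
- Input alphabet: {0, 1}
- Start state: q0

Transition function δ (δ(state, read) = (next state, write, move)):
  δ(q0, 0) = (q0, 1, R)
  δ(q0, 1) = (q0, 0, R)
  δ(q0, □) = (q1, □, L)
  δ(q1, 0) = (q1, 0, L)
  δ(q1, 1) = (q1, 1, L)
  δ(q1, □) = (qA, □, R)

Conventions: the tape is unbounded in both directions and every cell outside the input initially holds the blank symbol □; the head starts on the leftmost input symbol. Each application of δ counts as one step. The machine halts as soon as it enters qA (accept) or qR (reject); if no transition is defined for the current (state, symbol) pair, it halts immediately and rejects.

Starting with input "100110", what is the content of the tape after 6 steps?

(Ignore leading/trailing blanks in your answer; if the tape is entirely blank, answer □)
Step 0: [q0]100110 (head at position 0)
Step 1: δ(q0, 1) = (q0, 0, R)  ⊢  0[q0]00110 (head at position 1)
Step 2: δ(q0, 0) = (q0, 1, R)  ⊢  01[q0]0110 (head at position 2)
Step 3: δ(q0, 0) = (q0, 1, R)  ⊢  011[q0]110 (head at position 3)
Step 4: δ(q0, 1) = (q0, 0, R)  ⊢  0110[q0]10 (head at position 4)
Step 5: δ(q0, 1) = (q0, 0, R)  ⊢  01100[q0]0 (head at position 5)
Step 6: δ(q0, 0) = (q0, 1, R)  ⊢  011001[q0]□ (head at position 6)
Tape after 6 steps (ignoring surrounding blanks): 011001

Final answer: Tape: 011001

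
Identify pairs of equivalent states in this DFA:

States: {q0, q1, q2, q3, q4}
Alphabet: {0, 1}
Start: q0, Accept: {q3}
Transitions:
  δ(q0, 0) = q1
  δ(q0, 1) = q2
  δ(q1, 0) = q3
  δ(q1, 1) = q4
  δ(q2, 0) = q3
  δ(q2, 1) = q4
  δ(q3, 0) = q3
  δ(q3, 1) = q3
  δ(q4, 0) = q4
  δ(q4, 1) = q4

Using the table-filling algorithm:
Round 0 – mark pairs where exactly one state is accepting: (q0,q3), (q1,q3), (q2,q3), (q3,q4)
Round 1 – newly marked: (q0,q1) [on 0: q1 vs q3, already marked]; (q0,q2) [on 0: q1 vs q3, already marked]; (q1,q4) [on 0: q3 vs q4, already marked]; (q2,q4) [on 0: q3 vs q4, already marked]
Round 2 – newly marked: (q0,q4) [on 0: q1 vs q4, already marked]
No further pairs can be marked.
(q1, q2) unmarked: δ(q1,0)=q3, δ(q2,0)=q3; δ(q1,1)=q4, δ(q2,1)=q4 → equivalent
Equivalent pairs: (q1, q2)

Final answer: Equivalent pairs: (q1, q2)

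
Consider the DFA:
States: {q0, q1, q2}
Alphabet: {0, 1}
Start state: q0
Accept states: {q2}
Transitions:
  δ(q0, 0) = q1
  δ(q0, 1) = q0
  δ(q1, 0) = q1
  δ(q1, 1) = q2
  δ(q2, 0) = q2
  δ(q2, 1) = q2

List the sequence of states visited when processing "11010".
Starting at q0
Read '1': q0 -> q0
Read '1': q0 -> q0
Read '0': q0 -> q1
Read '1': q1 -> q2
Read '0': q2 -> q2

Final answer: q0 -> q0 -> q0 -> q1 -> q2 -> q2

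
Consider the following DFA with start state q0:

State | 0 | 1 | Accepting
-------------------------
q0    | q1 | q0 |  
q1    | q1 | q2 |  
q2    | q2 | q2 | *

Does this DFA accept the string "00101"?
Start in q0.
Read '0': q0 → q1
Read '0': q1 → q1
Read '1': q1 → q2
Read '0': q2 → q2
Read '1': q2 → q2
Final state q2 is accepting, so the string is accepted.

Final answer: Yes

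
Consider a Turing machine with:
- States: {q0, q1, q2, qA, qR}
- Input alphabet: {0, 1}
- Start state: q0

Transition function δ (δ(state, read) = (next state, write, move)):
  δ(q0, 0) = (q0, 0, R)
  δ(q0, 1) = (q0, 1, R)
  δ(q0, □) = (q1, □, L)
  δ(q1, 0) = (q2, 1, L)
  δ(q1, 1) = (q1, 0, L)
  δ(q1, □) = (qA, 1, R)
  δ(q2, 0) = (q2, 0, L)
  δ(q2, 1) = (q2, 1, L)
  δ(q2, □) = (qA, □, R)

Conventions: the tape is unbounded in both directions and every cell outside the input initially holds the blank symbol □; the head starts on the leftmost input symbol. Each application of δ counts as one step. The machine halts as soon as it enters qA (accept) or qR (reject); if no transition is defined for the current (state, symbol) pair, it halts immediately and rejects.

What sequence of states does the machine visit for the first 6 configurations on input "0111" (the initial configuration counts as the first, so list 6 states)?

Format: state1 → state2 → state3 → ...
Step 0: [q0]0111 (head at position 0)
Step 1: δ(q0, 0) = (q0, 0, R)  ⊢  0[q0]111 (head at position 1)
Step 2: δ(q0, 1) = (q0, 1, R)  ⊢  01[q0]11 (head at position 2)
Step 3: δ(q0, 1) = (q0, 1, R)  ⊢  011[q0]1 (head at position 3)
Step 4: δ(q0, 1) = (q0, 1, R)  ⊢  0111[q0]□ (head at position 4)
Step 5: δ(q0, □) = (q1, □, L)  ⊢  011[q1]1□ (head at position 3)
Reading off the states of these 6 configurations: q0 → q0 → q0 → q0 → q0 → q1

Final answer: q0 → q0 → q0 → q0 → q0 → q1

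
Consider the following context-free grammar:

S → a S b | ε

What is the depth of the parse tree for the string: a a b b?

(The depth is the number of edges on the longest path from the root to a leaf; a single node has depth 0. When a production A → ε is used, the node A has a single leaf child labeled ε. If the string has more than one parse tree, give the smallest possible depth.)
The only parse tree applies S → a S b 2 times (once per matching a…b pair) and then S → ε.
The S nodes sit at depths 0, 1, …, 2; the innermost S (depth 2) has the single child ε at depth 3.
The terminal leaves a, b are at depths 1..2, so the longest root-to-leaf path is S → S → … → S → ε with 3 edges.
Depth = 3.

Final answer: 3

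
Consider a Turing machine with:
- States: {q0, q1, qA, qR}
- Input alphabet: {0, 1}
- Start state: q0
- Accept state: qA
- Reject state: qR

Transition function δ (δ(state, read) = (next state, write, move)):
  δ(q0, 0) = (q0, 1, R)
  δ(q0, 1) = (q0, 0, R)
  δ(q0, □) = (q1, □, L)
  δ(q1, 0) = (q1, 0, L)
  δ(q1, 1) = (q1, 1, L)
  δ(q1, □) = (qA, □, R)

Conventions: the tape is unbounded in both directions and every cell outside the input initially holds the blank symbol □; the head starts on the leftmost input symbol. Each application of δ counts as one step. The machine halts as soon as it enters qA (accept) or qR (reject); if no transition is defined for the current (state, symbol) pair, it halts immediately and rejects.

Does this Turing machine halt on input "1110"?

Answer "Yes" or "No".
Step 0: [q0]1110 (head at position 0)
Step 1: δ(q0, 1) = (q0, 0, R)  ⊢  0[q0]110 (head at position 1)
Step 2: δ(q0, 1) = (q0, 0, R)  ⊢  00[q0]10 (head at position 2)
Step 3: δ(q0, 1) = (q0, 0, R)  ⊢  000[q0]0 (head at position 3)
Step 4: δ(q0, 0) = (q0, 1, R)  ⊢  0001[q0]□ (head at position 4)
Step 5: δ(q0, □) = (q1, □, L)  ⊢  000[q1]1□ (head at position 3)
Step 6: δ(q1, 1) = (q1, 1, L)  ⊢  00[q1]01□ (head at position 2)
Step 7: δ(q1, 0) = (q1, 0, L)  ⊢  0[q1]001□ (head at position 1)
Step 8: δ(q1, 0) = (q1, 0, L)  ⊢  [q1]0001□ (head at position 0)
Step 9: δ(q1, 0) = (q1, 0, L)  ⊢  [q1]□0001□ (head at position -1)
Step 10: δ(q1, □) = (qA, □, R)  ⊢  □[qA]0001□ (head at position 0)
The machine is in qA, so it halts and accepts.
It halts after 10 steps.

Final answer: Yes - halts after 10 steps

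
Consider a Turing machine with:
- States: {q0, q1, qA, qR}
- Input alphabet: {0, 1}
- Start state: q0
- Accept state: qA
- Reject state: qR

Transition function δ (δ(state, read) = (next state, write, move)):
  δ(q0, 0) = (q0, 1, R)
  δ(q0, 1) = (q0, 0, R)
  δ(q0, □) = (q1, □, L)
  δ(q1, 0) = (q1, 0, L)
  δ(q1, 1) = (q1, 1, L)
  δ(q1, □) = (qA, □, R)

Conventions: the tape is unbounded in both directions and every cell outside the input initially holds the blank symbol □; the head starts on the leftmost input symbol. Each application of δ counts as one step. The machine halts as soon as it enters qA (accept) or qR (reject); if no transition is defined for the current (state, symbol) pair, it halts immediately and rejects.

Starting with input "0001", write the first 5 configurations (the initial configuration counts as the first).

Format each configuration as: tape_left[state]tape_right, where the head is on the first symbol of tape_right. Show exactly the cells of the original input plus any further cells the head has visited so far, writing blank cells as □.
Step 0: [q0]0001 (head at position 0)
Step 1: δ(q0, 0) = (q0, 1, R)  ⊢  1[q0]001 (head at position 1)
Step 2: δ(q0, 0) = (q0, 1, R)  ⊢  11[q0]01 (head at position 2)
Step 3: δ(q0, 0) = (q0, 1, R)  ⊢  111[q0]1 (head at position 3)
Step 4: δ(q0, 1) = (q0, 0, R)  ⊢  1110[q0]□ (head at position 4)

Final answer: [q0]0001 ⊢ 1[q0]001 ⊢ 11[q0]01 ⊢ 111[q0]1 ⊢ 1110[q0]□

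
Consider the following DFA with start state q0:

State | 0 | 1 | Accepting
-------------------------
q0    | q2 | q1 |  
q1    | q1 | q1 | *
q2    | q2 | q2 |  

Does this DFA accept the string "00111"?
Start in q0.
Read '0': q0 → q2
Read '0': q2 → q2
Read '1': q2 → q2
Read '1': q2 → q2
Read '1': q2 → q2
Final state q2 is not accepting, so the string is rejected.

Final answer: No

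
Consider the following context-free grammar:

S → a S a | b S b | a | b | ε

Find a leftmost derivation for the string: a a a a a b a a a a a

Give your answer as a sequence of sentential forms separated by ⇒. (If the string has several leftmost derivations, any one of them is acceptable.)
Start with S.
Step 1: the leftmost non-terminal is S; apply S → a S a:  a S a
Step 2: the leftmost non-terminal is S; apply S → a S a:  a a S a a
Step 3: the leftmost non-terminal is S; apply S → a S a:  a a a S a a a
Step 4: the leftmost non-terminal is S; apply S → a S a:  a a a a S a a a a
Step 5: the leftmost non-terminal is S; apply S → a S a:  a a a a a S a a a a a
Step 6: the leftmost non-terminal is S; apply S → b:  a a a a a b a a a a a

Final answer: S ⇒ a S a ⇒ a a S a a ⇒ a a a S a a a ⇒ a a a a S a a a a ⇒ a a a a a S a a a a a ⇒ a a a a a b a a a a a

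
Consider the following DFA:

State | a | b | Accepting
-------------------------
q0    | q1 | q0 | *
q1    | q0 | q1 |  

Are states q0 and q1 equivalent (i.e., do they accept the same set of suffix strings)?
Try the suffix ε (the empty string).
From q0: q0 — accepting.
From q1: q1 — not accepting.
The two states disagree on this suffix, so they are not equivalent.

Final answer: No. Distinguishing string: ε (the empty string) - accepted from q0 but not from q1.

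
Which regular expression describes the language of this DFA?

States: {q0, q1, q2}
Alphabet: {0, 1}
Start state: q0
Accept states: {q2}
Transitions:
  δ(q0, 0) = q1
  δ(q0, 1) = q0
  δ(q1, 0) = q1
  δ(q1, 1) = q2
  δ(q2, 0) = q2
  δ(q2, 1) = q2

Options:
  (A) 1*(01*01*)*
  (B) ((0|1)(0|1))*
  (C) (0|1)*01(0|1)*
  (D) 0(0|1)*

Testing sample strings against the DFA:
  '11' -> rejected
  '011' -> accepted
  '11100' -> rejected
  '1110' -> rejected
Checking each option for a counterexample:
  (A) 1*(01*01*)*: ε is rejected by the DFA but matches the regex → eliminated
  (B) ((0|1)(0|1))*: ε is rejected by the DFA but matches the regex → eliminated
  (C) (0|1)*01(0|1)*: agrees with the DFA on all strings of length ≤ 4
  (D) 0(0|1)*: '0' is rejected by the DFA but matches the regex → eliminated
Only (C) (0|1)*01(0|1)* is consistent with the DFA.

Final answer: (C) (0|1)*01(0|1)*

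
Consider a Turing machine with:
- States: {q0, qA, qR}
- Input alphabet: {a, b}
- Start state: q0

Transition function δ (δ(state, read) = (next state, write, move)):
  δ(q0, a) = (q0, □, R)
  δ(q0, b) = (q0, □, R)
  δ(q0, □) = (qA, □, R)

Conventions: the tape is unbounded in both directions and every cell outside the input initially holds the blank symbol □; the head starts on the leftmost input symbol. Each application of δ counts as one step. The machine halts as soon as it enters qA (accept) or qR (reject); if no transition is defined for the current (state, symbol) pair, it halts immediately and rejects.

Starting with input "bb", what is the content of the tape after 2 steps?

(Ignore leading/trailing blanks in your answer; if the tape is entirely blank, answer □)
Step 0: [q0]bb (head at position 0)
Step 1: δ(q0, b) = (q0, □, R)  ⊢  □[q0]b (head at position 1)
Step 2: δ(q0, b) = (q0, □, R)  ⊢  □□[q0]□ (head at position 2)
Tape after 2 steps (ignoring surrounding blanks): □

Final answer: Tape: □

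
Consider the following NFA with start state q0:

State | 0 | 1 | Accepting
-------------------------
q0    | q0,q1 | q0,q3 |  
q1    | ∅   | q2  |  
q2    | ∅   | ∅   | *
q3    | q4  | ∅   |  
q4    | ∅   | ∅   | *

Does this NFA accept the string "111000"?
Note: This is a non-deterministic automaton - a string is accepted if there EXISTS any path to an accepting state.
Track the set of states the NFA could be in: start {q0}
Read '1': {q0} → {q0, q3}
Read '1': {q0, q3} → {q0, q3}
Read '1': {q0, q3} → {q0, q3}
Read '0': {q0, q3} → {q0, q1, q4}
Read '0': {q0, q1, q4} → {q0, q1}
Read '0': {q0, q1} → {q0, q1}
Final set {q0, q1} contains no accepting state → rejected.

Final answer: No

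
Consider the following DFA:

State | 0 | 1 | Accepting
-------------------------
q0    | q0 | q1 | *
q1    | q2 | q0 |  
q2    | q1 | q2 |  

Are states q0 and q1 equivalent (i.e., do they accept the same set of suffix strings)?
Try the suffix ε (the empty string).
From q0: q0 — accepting.
From q1: q1 — not accepting.
The two states disagree on this suffix, so they are not equivalent.

Final answer: No. Distinguishing string: ε (the empty string) - accepted from q0 but not from q1.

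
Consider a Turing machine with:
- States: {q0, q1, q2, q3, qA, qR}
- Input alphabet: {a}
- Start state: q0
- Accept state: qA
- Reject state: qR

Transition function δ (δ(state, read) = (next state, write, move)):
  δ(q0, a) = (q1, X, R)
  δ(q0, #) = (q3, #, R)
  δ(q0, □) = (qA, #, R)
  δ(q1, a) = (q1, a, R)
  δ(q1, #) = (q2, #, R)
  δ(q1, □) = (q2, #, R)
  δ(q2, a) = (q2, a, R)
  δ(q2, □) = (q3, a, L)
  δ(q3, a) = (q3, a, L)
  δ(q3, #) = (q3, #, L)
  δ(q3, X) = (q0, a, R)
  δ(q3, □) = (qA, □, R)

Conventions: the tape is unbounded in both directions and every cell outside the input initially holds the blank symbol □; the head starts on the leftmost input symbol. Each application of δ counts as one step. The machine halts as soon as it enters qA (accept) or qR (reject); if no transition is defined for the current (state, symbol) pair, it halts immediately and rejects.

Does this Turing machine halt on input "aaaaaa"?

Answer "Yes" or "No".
Trace (configuration after each step, as tape_left[state]tape_right with head position):
Step 0: [q0]aaaaaa (head at position 0)
Step 1: X[q1]aaaaa (head 1)
Step 2: Xa[q1]aaaa (head 2)
Step 3: Xaa[q1]aaa (head 3)
Step 4: Xaaa[q1]aa (head 4)
Step 5: Xaaaa[q1]a (head 5)
Step 6: Xaaaaa[q1]□ (head 6)
Step 7: Xaaaaa#[q2]□ (head 7)
Step 8: Xaaaaa[q3]#a (head 6)
Step 9: Xaaaa[q3]a#a (head 5)
Step 10: Xaaa[q3]aa#a (head 4)
Step 11: Xaa[q3]aaa#a (head 3)
Step 12: Xa[q3]aaaa#a (head 2)
Step 13: X[q3]aaaaa#a (head 1)
Step 14: [q3]Xaaaaa#a (head 0)
Step 15: a[q0]aaaaa#a (head 1)
Step 16: aX[q1]aaaa#a (head 2)
Step 17: aXa[q1]aaa#a (head 3)
Step 18: aXaa[q1]aa#a (head 4)
Step 19: aXaaa[q1]a#a (head 5)
Step 20: aXaaaa[q1]#a (head 6)
Step 21: aXaaaa#[q2]a (head 7)
Step 22: aXaaaa#a[q2]□ (head 8)
Step 23: aXaaaa#[q3]aa (head 7)
Step 24: aXaaaa[q3]#aa (head 6)
Step 25: aXaaa[q3]a#aa (head 5)
Step 26: aXaa[q3]aa#aa (head 4)
Step 27: aXa[q3]aaa#aa (head 3)
Step 28: aX[q3]aaaa#aa (head 2)
Step 29: a[q3]Xaaaa#aa (head 1)
Step 30: aa[q0]aaaa#aa (head 2)
Step 31: aaX[q1]aaa#aa (head 3)
Step 32: aaXa[q1]aa#aa (head 4)
Step 33: aaXaa[q1]a#aa (head 5)
Step 34: aaXaaa[q1]#aa (head 6)
Step 35: aaXaaa#[q2]aa (head 7)
Step 36: aaXaaa#a[q2]a (head 8)
Step 37: aaXaaa#aa[q2]□ (head 9)
Step 38: aaXaaa#a[q3]aa (head 8)
Step 39: aaXaaa#[q3]aaa (head 7)
Step 40: aaXaaa[q3]#aaa (head 6)
Step 41: aaXaa[q3]a#aaa (head 5)
Step 42: aaXa[q3]aa#aaa (head 4)
Step 43: aaX[q3]aaa#aaa (head 3)
Step 44: aa[q3]Xaaa#aaa (head 2)
Step 45: aaa[q0]aaa#aaa (head 3)
Step 46: aaaX[q1]aa#aaa (head 4)
Step 47: aaaXa[q1]a#aaa (head 5)
Step 48: aaaXaa[q1]#aaa (head 6)
Step 49: aaaXaa#[q2]aaa (head 7)
Step 50: aaaXaa#a[q2]aa (head 8)
Step 51: aaaXaa#aa[q2]a (head 9)
Step 52: aaaXaa#aaa[q2]□ (head 10)
Step 53: aaaXaa#aa[q3]aa (head 9)
Step 54: aaaXaa#a[q3]aaa (head 8)
Step 55: aaaXaa#[q3]aaaa (head 7)
Step 56: aaaXaa[q3]#aaaa (head 6)
Step 57: aaaXa[q3]a#aaaa (head 5)
Step 58: aaaX[q3]aa#aaaa (head 4)
Step 59: aaa[q3]Xaa#aaaa (head 3)
Step 60: aaaa[q0]aa#aaaa (head 4)
Step 61: aaaaX[q1]a#aaaa (head 5)
Step 62: aaaaXa[q1]#aaaa (head 6)
Step 63: aaaaXa#[q2]aaaa (head 7)
Step 64: aaaaXa#a[q2]aaa (head 8)
Step 65: aaaaXa#aa[q2]aa (head 9)
Step 66: aaaaXa#aaa[q2]a (head 10)
Step 67: aaaaXa#aaaa[q2]□ (head 11)
Step 68: aaaaXa#aaa[q3]aa (head 10)
Step 69: aaaaXa#aa[q3]aaa (head 9)
Step 70: aaaaXa#a[q3]aaaa (head 8)
Step 71: aaaaXa#[q3]aaaaa (head 7)
Step 72: aaaaXa[q3]#aaaaa (head 6)
Step 73: aaaaX[q3]a#aaaaa (head 5)
Step 74: aaaa[q3]Xa#aaaaa (head 4)
Step 75: aaaaa[q0]a#aaaaa (head 5)
Step 76: aaaaaX[q1]#aaaaa (head 6)
Step 77: aaaaaX#[q2]aaaaa (head 7)
Step 78: aaaaaX#a[q2]aaaa (head 8)
Step 79: aaaaaX#aa[q2]aaa (head 9)
Step 80: aaaaaX#aaa[q2]aa (head 10)
Step 81: aaaaaX#aaaa[q2]a (head 11)
Step 82: aaaaaX#aaaaa[q2]□ (head 12)
Step 83: aaaaaX#aaaa[q3]aa (head 11)
Step 84: aaaaaX#aaa[q3]aaa (head 10)
Step 85: aaaaaX#aa[q3]aaaa (head 9)
Step 86: aaaaaX#a[q3]aaaaa (head 8)
Step 87: aaaaaX#[q3]aaaaaa (head 7)
Step 88: aaaaaX[q3]#aaaaaa (head 6)
Step 89: aaaaa[q3]X#aaaaaa (head 5)
Step 90: aaaaaa[q0]#aaaaaa (head 6)
Step 91: aaaaaa#[q3]aaaaaa (head 7)
Step 92: aaaaaa[q3]#aaaaaa (head 6)
Step 93: aaaaa[q3]a#aaaaaa (head 5)
Step 94: aaaa[q3]aa#aaaaaa (head 4)
Step 95: aaa[q3]aaa#aaaaaa (head 3)
Step 96: aa[q3]aaaa#aaaaaa (head 2)
Step 97: a[q3]aaaaa#aaaaaa (head 1)
Step 98: [q3]aaaaaa#aaaaaa (head 0)
Step 99: [q3]□aaaaaa#aaaaaa (head -1)
Step 100: □[qA]aaaaaa#aaaaaa (head 0)
The machine is in qA, so it halts and accepts.
It halts after 100 steps.

Final answer: Yes - halts after 100 steps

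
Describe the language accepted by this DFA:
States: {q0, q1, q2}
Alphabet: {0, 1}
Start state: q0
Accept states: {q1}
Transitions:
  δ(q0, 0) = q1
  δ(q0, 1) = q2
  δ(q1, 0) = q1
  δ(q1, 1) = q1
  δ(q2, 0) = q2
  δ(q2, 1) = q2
Analyzing the DFA structure:
Start state: q0
Accept states: {q1}
Interpreting what each state remembers (checking against the transitions):
  q0: nothing has been read yet
  q1: the first symbol was 0
  q2: the first symbol was 1 (trap state)
  δ(q0, 0): in q0 (nothing has been read yet), after reading 0 we have: the first symbol was 0 → q1
  δ(q0, 1): in q0 (nothing has been read yet), after reading 1 we have: the first symbol was 1 (trap state) → q2
  δ(q1, 0): in q1 (the first symbol was 0), after reading 0 we have: the first symbol was 0 → q1
  δ(q1, 1): in q1 (the first symbol was 0), after reading 1 we have: the first symbol was 0 → q1
  δ(q2, 0): in q2 (the first symbol was 1 (trap state)), after reading 0 we have: the first symbol was 1 (trap state) → q2
  δ(q2, 1): in q2 (the first symbol was 1 (trap state)), after reading 1 we have: the first symbol was 1 (trap state) → q2
A string is accepted iff it ends in {q1}, i.e. the first symbol was 0.
Language: All binary strings starting with 0

Final answer: All binary strings starting with 0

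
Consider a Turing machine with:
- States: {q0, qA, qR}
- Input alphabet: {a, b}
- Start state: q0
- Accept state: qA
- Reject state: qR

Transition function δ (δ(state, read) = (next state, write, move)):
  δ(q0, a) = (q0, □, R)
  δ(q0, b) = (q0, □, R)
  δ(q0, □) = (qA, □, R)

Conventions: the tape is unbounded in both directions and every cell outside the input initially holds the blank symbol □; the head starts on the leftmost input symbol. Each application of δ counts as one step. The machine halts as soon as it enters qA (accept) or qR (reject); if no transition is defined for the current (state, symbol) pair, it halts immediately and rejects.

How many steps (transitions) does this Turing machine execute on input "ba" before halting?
Step 0: [q0]ba (head at position 0)
Step 1: δ(q0, b) = (q0, □, R)  ⊢  □[q0]a (head at position 1)
Step 2: δ(q0, a) = (q0, □, R)  ⊢  □□[q0]□ (head at position 2)
Step 3: δ(q0, □) = (qA, □, R)  ⊢  □□□[qA]□ (head at position 3)
The machine is in qA, so it halts and accepts.
Number of transitions executed: 3.

Final answer: 3 steps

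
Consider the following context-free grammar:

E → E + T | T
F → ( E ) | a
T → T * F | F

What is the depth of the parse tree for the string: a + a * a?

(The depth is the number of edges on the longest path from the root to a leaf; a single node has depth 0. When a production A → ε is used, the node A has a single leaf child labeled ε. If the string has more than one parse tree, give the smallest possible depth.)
The grammar is unambiguous; the parse tree of a + a * a is:
E → E + T at the root (depth 0).
  Left E (depth 1) → T (2) → F (3) → a (4).
  Right T (depth 1) → T * F; that T (2) → F (3) → a (4); F (2) → a (3).
The longest root-to-leaf paths have 4 edges.
Depth = 4.

Final answer: 4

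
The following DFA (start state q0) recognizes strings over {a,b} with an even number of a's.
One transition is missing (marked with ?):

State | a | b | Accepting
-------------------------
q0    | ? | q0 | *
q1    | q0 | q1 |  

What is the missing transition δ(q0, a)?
q1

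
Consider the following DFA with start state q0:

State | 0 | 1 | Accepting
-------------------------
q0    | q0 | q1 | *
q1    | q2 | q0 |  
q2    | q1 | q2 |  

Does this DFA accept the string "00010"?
Start in q0.
Read '0': q0 → q0
Read '0': q0 → q0
Read '0': q0 → q0
Read '1': q0 → q1
Read '0': q1 → q2
Final state q2 is not accepting, so the string is rejected.

Final answer: No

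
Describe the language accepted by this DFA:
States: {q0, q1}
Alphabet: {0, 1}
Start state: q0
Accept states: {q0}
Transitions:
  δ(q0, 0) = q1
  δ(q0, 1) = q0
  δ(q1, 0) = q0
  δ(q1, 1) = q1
Analyzing the DFA structure:
Start state: q0
Accept states: {q0}
Interpreting what each state remembers (checking against the transitions):
  q0: an even number of 0s has been read so far
  q1: an odd number of 0s has been read so far
  δ(q0, 0): in q0 (an even number of 0s has been read so far), after reading 0 we have: an odd number of 0s has been read so far → q1
  δ(q0, 1): in q0 (an even number of 0s has been read so far), after reading 1 we have: an even number of 0s has been read so far → q0
  δ(q1, 0): in q1 (an odd number of 0s has been read so far), after reading 0 we have: an even number of 0s has been read so far → q0
  δ(q1, 1): in q1 (an odd number of 0s has been read so far), after reading 1 we have: an odd number of 0s has been read so far → q1
A string is accepted iff it ends in {q0}, i.e. an even number of 0s has been read so far.
Language: All binary strings with an even number of 0s

Final answer: All binary strings with an even number of 0s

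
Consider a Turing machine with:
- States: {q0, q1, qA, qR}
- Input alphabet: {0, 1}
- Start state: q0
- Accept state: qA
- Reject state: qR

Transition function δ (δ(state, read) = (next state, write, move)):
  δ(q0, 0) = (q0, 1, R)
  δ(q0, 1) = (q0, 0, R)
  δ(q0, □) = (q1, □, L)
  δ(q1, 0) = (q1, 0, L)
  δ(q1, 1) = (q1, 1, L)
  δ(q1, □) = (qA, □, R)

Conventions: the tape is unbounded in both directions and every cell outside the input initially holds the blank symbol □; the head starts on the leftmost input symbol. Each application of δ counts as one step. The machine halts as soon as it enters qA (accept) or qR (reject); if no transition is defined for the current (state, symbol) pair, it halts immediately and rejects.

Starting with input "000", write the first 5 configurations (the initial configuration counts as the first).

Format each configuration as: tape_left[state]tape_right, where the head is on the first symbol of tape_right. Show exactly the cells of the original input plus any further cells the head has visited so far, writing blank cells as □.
Step 0: [q0]000 (head at position 0)
Step 1: δ(q0, 0) = (q0, 1, R)  ⊢  1[q0]00 (head at position 1)
Step 2: δ(q0, 0) = (q0, 1, R)  ⊢  11[q0]0 (head at position 2)
Step 3: δ(q0, 0) = (q0, 1, R)  ⊢  111[q0]□ (head at position 3)
Step 4: δ(q0, □) = (q1, □, L)  ⊢  11[q1]1□ (head at position 2)

Final answer: [q0]000 ⊢ 1[q0]00 ⊢ 11[q0]0 ⊢ 111[q0]□ ⊢ 11[q1]1□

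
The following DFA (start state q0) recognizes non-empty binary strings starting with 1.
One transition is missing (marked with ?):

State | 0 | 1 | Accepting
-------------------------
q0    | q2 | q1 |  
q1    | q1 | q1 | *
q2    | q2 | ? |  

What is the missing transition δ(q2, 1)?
q2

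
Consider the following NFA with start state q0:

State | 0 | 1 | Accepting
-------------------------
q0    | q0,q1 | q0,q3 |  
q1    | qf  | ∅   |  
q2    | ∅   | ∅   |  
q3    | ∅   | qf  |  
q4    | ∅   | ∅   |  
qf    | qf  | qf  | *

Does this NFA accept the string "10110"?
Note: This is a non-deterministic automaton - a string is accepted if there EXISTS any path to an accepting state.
Track the set of states the NFA could be in: start {q0}
Read '1': {q0} → {q0, q3}
Read '0': {q0, q3} → {q0, q1}
Read '1': {q0, q1} → {q0, q3}
Read '1': {q0, q3} → {q0, q3, qf}
Read '0': {q0, q3, qf} → {q0, q1, qf}
Final set {q0, q1, qf} contains accepting state(s) {qf} → accepted.

Final answer: Yes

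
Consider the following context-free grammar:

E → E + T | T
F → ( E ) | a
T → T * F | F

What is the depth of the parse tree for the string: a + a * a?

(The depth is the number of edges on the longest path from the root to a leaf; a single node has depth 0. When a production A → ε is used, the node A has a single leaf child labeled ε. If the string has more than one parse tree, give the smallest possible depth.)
The grammar is unambiguous; the parse tree of a + a * a is:
E → E + T at the root (depth 0).
  Left E (depth 1) → T (2) → F (3) → a (4).
  Right T (depth 1) → T * F; that T (2) → F (3) → a (4); F (2) → a (3).
The longest root-to-leaf paths have 4 edges.
Depth = 4.

Final answer: 4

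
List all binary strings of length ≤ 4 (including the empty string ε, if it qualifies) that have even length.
Checking every binary string of length 0 to 4:
  Length 0: accepted: ε | rejected: (none)
  Length 1: accepted: (none) | rejected: 0, 1
  Length 2: accepted: 00, 01, 10, 11 | rejected: (none)
  Length 3: accepted: (none) | rejected: 000, 001, 010, 011, 100, 101, 110, 111
  Length 4: accepted: 0000, 0001, 0010, 0011, 0100, 0101, 0110, 0111, 1000, 1001, 1010, 1011, 1100, 1101, 1110, 1111 | rejected: (none)
Total: 21 string(s).

Final answer: ε, 00, 01, 10, 11, 0000, 0001, 0010, 0011, 0100, 0101, 0110, 0111, 1000, 1001, 1010, 1011, 1100, 1101, 1110, 1111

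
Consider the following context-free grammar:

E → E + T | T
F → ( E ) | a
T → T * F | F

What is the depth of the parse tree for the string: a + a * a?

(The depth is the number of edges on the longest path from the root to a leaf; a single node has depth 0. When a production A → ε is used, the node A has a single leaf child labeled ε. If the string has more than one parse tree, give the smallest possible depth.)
The grammar is unambiguous; the parse tree of a + a * a is:
E → E + T at the root (depth 0).
  Left E (depth 1) → T (2) → F (3) → a (4).
  Right T (depth 1) → T * F; that T (2) → F (3) → a (4); F (2) → a (3).
The longest root-to-leaf paths have 4 edges.
Depth = 4.

Final answer: 4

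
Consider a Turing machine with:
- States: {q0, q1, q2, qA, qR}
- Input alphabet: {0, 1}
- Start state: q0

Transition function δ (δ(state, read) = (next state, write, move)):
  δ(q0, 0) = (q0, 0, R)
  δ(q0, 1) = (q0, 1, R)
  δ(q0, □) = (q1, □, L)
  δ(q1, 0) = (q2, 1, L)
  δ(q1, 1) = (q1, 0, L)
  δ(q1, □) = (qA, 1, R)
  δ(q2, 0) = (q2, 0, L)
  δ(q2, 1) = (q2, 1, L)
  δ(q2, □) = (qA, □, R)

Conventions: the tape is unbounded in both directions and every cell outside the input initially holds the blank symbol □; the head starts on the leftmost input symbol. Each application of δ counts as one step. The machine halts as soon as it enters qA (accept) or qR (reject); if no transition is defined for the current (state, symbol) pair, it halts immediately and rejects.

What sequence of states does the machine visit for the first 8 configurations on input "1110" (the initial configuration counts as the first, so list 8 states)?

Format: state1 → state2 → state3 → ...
Step 0: [q0]1110 (head at position 0)
Step 1: δ(q0, 1) = (q0, 1, R)  ⊢  1[q0]110 (head at position 1)
Step 2: δ(q0, 1) = (q0, 1, R)  ⊢  11[q0]10 (head at position 2)
Step 3: δ(q0, 1) = (q0, 1, R)  ⊢  111[q0]0 (head at position 3)
Step 4: δ(q0, 0) = (q0, 0, R)  ⊢  1110[q0]□ (head at position 4)
Step 5: δ(q0, □) = (q1, □, L)  ⊢  111[q1]0□ (head at position 3)
Step 6: δ(q1, 0) = (q2, 1, L)  ⊢  11[q2]11□ (head at position 2)
Step 7: δ(q2, 1) = (q2, 1, L)  ⊢  1[q2]111□ (head at position 1)
Reading off the states of these 8 configurations: q0 → q0 → q0 → q0 → q0 → q1 → q2 → q2

Final answer: q0 → q0 → q0 → q0 → q0 → q1 → q2 → q2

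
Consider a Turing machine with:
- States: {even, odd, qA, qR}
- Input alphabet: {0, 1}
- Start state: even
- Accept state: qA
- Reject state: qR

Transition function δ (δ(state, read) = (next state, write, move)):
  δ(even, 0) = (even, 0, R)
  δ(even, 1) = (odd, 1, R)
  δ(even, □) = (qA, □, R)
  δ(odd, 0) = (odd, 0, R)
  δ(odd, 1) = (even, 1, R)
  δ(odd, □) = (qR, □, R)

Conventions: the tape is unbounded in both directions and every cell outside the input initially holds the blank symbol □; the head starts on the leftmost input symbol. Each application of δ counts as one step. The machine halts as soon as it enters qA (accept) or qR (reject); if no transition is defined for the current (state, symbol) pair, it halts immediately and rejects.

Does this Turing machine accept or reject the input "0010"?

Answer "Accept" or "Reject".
Step 0: [even]0010 (head at position 0)
Step 1: δ(even, 0) = (even, 0, R)  ⊢  0[even]010 (head at position 1)
Step 2: δ(even, 0) = (even, 0, R)  ⊢  00[even]10 (head at position 2)
Step 3: δ(even, 1) = (odd, 1, R)  ⊢  001[odd]0 (head at position 3)
Step 4: δ(odd, 0) = (odd, 0, R)  ⊢  0010[odd]□ (head at position 4)
Step 5: δ(odd, □) = (qR, □, R)  ⊢  0010□[qR]□ (head at position 5)
The machine is in qR, so it halts and rejects.

Final answer: Reject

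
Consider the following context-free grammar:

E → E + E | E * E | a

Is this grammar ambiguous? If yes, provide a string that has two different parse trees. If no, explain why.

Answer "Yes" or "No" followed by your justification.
Two different leftmost derivations of a + a * a:
  (1) E ⇒ E + E ⇒ a + E ⇒ a + E * E ⇒ a + a * E ⇒ a + a * a   (tree groups a + (a * a))
  (2) E ⇒ E * E ⇒ E + E * E ⇒ a + E * E ⇒ a + a * E ⇒ a + a * a   (tree groups (a + a) * a)
Two distinct leftmost derivations = two distinct parse trees, so the grammar is ambiguous.

Final answer: Yes - the string 'a + a * a' has two distinct leftmost derivations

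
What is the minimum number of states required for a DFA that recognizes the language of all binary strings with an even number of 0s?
Language: binary strings with an even number of 0s
Lower bound (Myhill–Nerode): the prefixes ε, 0 are pairwise distinguishable:
  ε vs 0: suffix ε distinguishes them (ε has zero 0s (accepted), 0 has one 0 (rejected))
So any DFA needs at least 2 states.
Upper bound: a DFA with 2 states exists (one state per class above).
Minimum states: 2

Final answer: 2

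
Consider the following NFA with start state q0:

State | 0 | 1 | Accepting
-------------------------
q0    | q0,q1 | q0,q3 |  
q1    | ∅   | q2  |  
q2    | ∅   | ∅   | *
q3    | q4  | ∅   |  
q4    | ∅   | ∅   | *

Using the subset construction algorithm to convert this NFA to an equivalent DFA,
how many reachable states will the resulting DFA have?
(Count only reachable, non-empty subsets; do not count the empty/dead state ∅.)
Start subset: {q0}
{q0}: on 0 → {q0, q1}, on 1 → {q0, q3}
{q0, q1}: on 0 → {q0, q1}, on 1 → {q0, q2, q3}
{q0, q3}: on 0 → {q0, q1, q4}, on 1 → {q0, q3}
{q0, q2, q3}: on 0 → {q0, q1, q4}, on 1 → {q0, q3}
{q0, q1, q4}: on 0 → {q0, q1}, on 1 → {q0, q2, q3}
Reachable non-empty subsets: {q0}, {q0, q1}, {q0, q3}, {q0, q2, q3}, {q0, q1, q4} — 5 in total.

Final answer: 5 states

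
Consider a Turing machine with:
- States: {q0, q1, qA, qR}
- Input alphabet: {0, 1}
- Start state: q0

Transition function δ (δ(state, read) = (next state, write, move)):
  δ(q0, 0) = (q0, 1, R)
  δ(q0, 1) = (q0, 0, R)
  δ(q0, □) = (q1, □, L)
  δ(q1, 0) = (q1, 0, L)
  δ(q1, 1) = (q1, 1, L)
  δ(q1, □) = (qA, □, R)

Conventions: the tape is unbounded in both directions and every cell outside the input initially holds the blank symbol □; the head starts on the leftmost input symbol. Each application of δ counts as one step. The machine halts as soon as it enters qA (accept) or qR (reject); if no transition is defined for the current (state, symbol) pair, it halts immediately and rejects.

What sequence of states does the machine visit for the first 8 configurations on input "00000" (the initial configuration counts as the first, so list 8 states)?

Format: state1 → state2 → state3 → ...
Step 0: [q0]00000 (head at position 0)
Step 1: δ(q0, 0) = (q0, 1, R)  ⊢  1[q0]0000 (head at position 1)
Step 2: δ(q0, 0) = (q0, 1, R)  ⊢  11[q0]000 (head at position 2)
Step 3: δ(q0, 0) = (q0, 1, R)  ⊢  111[q0]00 (head at position 3)
Step 4: δ(q0, 0) = (q0, 1, R)  ⊢  1111[q0]0 (head at position 4)
Step 5: δ(q0, 0) = (q0, 1, R)  ⊢  11111[q0]□ (head at position 5)
Step 6: δ(q0, □) = (q1, □, L)  ⊢  1111[q1]1□ (head at position 4)
Step 7: δ(q1, 1) = (q1, 1, L)  ⊢  111[q1]11□ (head at position 3)
Reading off the states of these 8 configurations: q0 → q0 → q0 → q0 → q0 → q0 → q1 → q1

Final answer: q0 → q0 → q0 → q0 → q0 → q0 → q1 → q1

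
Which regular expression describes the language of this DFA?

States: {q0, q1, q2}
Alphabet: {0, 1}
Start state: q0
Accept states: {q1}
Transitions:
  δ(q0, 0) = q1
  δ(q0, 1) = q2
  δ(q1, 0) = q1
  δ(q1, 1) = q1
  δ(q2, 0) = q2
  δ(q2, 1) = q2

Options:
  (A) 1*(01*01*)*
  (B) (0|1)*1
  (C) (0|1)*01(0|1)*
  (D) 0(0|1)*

Testing sample strings against the DFA:
  '01001' -> accepted
  '111' -> rejected
  '010' -> accepted
  '1010' -> rejected
Checking each option for a counterexample:
  (A) 1*(01*01*)*: ε is rejected by the DFA but matches the regex → eliminated
  (B) (0|1)*1: '0' is accepted by the DFA but does not match the regex → eliminated
  (C) (0|1)*01(0|1)*: '0' is accepted by the DFA but does not match the regex → eliminated
  (D) 0(0|1)*: agrees with the DFA on all strings of length ≤ 4
Only (D) 0(0|1)* is consistent with the DFA.

Final answer: (D) 0(0|1)*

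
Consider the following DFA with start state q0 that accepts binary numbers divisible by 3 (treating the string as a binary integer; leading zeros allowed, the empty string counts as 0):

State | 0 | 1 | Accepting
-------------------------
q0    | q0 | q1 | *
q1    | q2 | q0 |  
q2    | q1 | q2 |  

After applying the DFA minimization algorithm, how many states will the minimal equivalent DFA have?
All 3 states are reachable from q0, so none can be removed as unreachable.
Table-filling: first mark every (accepting, non-accepting) pair as distinguishable (accepting: {q0}; non-accepting: {q1, q2}).
Round 1: (q1, q2) on '1' go to q0 and q2, already distinguishable → mark.
Every pair of states is distinguishable, so the DFA is already minimal.
Equivalence classes: {q0}, {q1}, {q2} → 3 states.

Final answer: 3 states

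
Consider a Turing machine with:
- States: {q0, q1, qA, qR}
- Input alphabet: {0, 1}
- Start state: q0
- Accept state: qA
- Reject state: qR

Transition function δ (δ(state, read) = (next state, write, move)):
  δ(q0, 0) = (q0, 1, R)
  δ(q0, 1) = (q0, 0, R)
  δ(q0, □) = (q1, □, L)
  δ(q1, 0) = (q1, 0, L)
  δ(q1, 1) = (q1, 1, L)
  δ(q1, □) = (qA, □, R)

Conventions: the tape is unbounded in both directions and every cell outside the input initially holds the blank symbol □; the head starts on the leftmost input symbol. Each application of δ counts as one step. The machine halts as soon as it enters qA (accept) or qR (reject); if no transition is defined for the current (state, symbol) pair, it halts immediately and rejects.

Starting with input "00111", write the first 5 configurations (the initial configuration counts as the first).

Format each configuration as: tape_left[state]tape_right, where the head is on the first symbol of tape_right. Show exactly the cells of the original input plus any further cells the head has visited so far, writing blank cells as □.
Step 0: [q0]00111 (head at position 0)
Step 1: δ(q0, 0) = (q0, 1, R)  ⊢  1[q0]0111 (head at position 1)
Step 2: δ(q0, 0) = (q0, 1, R)  ⊢  11[q0]111 (head at position 2)
Step 3: δ(q0, 1) = (q0, 0, R)  ⊢  110[q0]11 (head at position 3)
Step 4: δ(q0, 1) = (q0, 0, R)  ⊢  1100[q0]1 (head at position 4)

Final answer: [q0]00111 ⊢ 1[q0]0111 ⊢ 11[q0]111 ⊢ 110[q0]11 ⊢ 1100[q0]1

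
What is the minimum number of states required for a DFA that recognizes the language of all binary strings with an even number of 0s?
Language: binary strings with an even number of 0s
Lower bound (Myhill–Nerode): the prefixes ε, 0 are pairwise distinguishable:
  ε vs 0: suffix ε distinguishes them (ε has zero 0s (accepted), 0 has one 0 (rejected))
So any DFA needs at least 2 states.
Upper bound: a DFA with 2 states exists (one state per class above).
Minimum states: 2

Final answer: 2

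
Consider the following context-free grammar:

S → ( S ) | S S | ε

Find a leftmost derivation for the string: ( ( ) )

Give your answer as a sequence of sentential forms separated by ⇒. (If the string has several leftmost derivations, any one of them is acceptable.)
Start with S.
Step 1: the leftmost non-terminal is S; apply S → ( S ):  ( S )
Step 2: the leftmost non-terminal is S; apply S → ( S ):  ( ( S ) )
Step 3: the leftmost non-terminal is S; apply S → ε:  ( ( ) )

Final answer: S ⇒ ( S ) ⇒ ( ( S ) ) ⇒ ( ( ) )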